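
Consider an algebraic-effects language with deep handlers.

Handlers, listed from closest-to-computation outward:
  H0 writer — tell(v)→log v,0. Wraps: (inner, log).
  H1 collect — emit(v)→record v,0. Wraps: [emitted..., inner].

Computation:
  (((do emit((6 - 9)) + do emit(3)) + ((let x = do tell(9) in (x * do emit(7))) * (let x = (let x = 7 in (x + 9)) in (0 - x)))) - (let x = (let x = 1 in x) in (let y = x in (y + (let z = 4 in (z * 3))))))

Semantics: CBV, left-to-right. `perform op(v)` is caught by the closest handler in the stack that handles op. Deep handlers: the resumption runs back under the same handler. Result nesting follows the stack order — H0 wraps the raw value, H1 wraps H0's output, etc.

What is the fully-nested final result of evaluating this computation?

Answer: [-3, 3, 7, (-13, (9))]

Working:
emit(-3) @ H1 ⇒ out+=-3
emit(3) @ H1 ⇒ out+=3
tell(9) @ H0 ⇒ log+=9
emit(7) @ H1 ⇒ out+=7
H0 returns (-13, (9))
H1 returns [-3, 3, 7, (-13, (9))]
= [-3, 3, 7, (-13, (9))]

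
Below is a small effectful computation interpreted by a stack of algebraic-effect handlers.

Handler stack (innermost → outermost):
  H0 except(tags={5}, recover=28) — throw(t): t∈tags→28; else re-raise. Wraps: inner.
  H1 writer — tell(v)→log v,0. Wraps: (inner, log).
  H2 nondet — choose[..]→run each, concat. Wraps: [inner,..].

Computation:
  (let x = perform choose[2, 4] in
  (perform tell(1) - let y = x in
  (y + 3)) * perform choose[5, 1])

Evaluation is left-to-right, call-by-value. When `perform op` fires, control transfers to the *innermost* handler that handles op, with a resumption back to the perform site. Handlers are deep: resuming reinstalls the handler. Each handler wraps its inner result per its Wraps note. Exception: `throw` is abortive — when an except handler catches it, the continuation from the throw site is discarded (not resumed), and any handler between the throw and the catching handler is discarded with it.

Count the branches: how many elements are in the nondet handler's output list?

Step-by-step:
choose[2, 4] @ H2
  branch[0] choose=2:
    tell(1) @ H1 ⇒ log+=1
    choose[5, 1] @ H2
      branch[0] choose=5:
        H0 returns -25
        H1 returns (-25, (1))
        H2 returns [(-25, (1))]
      branch[1] choose=1:
        H0 returns -5
        H1 returns (-5, (1))
        H2 returns [(-5, (1))]
  branch[1] choose=4:
    tell(1) @ H1 ⇒ log+=1
    choose[5, 1] @ H2
      branch[0] choose=5:
        H0 returns -35
        H1 returns (-35, (1))
        H2 returns [(-35, (1))]
      branch[1] choose=1:
        H0 returns -7
        H1 returns (-7, (1))
        H2 returns [(-7, (1))]
= [(-25, (1)), (-5, (1)), (-35, (1)), (-7, (1))]

Answer: 4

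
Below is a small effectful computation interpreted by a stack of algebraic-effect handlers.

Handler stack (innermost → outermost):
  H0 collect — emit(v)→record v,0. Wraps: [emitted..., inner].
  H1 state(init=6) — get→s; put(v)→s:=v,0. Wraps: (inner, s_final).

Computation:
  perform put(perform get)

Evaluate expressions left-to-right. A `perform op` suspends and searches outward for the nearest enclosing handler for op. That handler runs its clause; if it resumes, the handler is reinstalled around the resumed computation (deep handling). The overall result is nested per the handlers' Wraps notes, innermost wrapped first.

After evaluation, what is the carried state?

Working:
get @ H1 ⇒ 6
put(6) @ H1 ⇒ s:=6
H0 returns [0]
H1 returns ([0], 6)
= ([0], 6)

Answer: 6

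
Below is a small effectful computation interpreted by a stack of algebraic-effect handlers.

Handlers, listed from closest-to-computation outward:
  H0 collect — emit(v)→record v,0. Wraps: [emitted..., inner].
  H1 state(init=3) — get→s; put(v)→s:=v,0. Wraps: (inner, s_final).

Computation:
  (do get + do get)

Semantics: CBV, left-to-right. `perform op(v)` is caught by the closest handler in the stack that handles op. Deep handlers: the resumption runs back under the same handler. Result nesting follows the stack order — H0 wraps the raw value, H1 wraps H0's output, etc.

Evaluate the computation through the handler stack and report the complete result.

Step-by-step:
get @ H1 ⇒ 3
get @ H1 ⇒ 3
H0 returns [6]
H1 returns ([6], 3)
= ([6], 3)

Answer: ([6], 3)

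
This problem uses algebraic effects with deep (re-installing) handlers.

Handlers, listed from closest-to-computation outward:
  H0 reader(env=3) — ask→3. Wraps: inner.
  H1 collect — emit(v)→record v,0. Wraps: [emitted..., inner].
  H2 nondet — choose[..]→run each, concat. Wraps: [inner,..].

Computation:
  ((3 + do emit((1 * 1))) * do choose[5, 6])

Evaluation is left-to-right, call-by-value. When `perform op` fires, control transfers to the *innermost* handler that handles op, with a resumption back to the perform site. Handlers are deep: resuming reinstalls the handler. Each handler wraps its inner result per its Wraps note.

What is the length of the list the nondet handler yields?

Answer: 2

Evaluation trace:
emit(1) @ H1 ⇒ out+=1
choose[5, 6] @ H2
  branch[0] choose=5:
    H0 returns 15
    H1 returns [1, 15]
    H2 returns [[1, 15]]
  branch[1] choose=6:
    H0 returns 18
    H1 returns [1, 18]
    H2 returns [[1, 18]]
= [[1, 15], [1, 18]]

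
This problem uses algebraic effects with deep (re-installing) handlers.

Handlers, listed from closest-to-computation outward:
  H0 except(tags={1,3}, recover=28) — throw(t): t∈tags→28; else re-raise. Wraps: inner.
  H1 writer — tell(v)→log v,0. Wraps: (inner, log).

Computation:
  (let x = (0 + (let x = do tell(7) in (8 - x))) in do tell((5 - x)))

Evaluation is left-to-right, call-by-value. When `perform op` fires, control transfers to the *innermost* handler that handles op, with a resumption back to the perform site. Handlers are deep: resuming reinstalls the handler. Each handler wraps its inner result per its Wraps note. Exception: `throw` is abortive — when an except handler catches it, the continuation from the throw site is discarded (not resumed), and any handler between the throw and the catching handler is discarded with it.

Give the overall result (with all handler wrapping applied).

Evaluation trace:
tell(7) @ H1 ⇒ log+=7
tell(-3) @ H1 ⇒ log+=-3
H0 returns 0
H1 returns (0, (7, -3))
= (0, (7, -3))

Answer: (0, (7, -3))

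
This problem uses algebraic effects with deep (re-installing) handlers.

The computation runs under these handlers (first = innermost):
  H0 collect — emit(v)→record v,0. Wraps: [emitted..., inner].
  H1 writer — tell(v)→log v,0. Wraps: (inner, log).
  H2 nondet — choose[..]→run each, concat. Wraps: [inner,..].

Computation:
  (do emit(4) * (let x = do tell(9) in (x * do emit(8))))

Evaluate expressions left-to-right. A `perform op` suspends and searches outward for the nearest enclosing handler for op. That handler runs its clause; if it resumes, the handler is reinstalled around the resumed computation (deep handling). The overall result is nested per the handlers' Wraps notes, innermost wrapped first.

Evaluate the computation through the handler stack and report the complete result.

Answer: [([4, 8, 0], (9))]

Evaluation trace:
emit(4) @ H0 ⇒ out+=4
tell(9) @ H1 ⇒ log+=9
emit(8) @ H0 ⇒ out+=8
H0 returns [4, 8, 0]
H1 returns ([4, 8, 0], (9))
H2 returns [([4, 8, 0], (9))]
= [([4, 8, 0], (9))]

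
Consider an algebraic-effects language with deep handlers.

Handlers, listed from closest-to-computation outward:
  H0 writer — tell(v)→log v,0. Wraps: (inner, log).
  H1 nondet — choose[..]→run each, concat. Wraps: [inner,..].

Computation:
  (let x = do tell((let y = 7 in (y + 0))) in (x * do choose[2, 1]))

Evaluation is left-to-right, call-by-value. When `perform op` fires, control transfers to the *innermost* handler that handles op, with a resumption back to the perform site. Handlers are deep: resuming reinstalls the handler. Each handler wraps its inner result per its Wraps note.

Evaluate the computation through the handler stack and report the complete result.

Answer: [(0, (7)), (0, (7))]

Step-by-step:
tell(7) @ H0 ⇒ log+=7
choose[2, 1] @ H1
  branch[0] choose=2:
    H0 returns (0, (7))
    H1 returns [(0, (7))]
  branch[1] choose=1:
    H0 returns (0, (7))
    H1 returns [(0, (7))]
= [(0, (7)), (0, (7))]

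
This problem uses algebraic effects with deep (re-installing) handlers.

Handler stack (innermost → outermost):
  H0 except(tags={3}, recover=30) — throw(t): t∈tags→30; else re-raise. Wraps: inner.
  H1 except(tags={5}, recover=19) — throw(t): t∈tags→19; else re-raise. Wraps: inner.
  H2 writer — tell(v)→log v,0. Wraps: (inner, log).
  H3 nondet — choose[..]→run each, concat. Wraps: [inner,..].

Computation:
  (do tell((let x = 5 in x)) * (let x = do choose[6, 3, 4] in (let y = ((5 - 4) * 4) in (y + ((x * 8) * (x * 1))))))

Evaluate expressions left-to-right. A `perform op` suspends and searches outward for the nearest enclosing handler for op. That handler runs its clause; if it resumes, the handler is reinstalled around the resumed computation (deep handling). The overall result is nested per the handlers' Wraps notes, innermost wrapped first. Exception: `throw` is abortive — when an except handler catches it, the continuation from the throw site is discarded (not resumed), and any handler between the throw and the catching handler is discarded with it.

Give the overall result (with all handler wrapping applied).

Step-by-step:
tell(5) @ H2 ⇒ log+=5
choose[6, 3, 4] @ H3
  branch[0] choose=6:
    H0 returns 0
    H1 returns 0
    H2 returns (0, (5))
    H3 returns [(0, (5))]
  branch[1] choose=3:
    H0 returns 0
    H1 returns 0
    H2 returns (0, (5))
    H3 returns [(0, (5))]
  branch[2] choose=4:
    H0 returns 0
    H1 returns 0
    H2 returns (0, (5))
    H3 returns [(0, (5))]
= [(0, (5)), (0, (5)), (0, (5))]

Answer: [(0, (5)), (0, (5)), (0, (5))]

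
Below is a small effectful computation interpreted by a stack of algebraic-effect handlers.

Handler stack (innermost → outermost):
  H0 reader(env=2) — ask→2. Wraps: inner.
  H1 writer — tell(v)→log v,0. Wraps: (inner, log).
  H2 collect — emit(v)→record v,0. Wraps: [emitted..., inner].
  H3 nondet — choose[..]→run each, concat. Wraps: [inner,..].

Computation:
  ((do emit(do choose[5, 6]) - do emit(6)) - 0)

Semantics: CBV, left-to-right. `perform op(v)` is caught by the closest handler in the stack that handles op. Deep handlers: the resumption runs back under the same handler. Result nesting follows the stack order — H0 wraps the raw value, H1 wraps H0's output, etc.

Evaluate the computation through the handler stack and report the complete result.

Answer: [[5, 6, (0, ())], [6, 6, (0, ())]]

Step-by-step:
choose[5, 6] @ H3
  branch[0] choose=5:
    emit(5) @ H2 ⇒ out+=5
    emit(6) @ H2 ⇒ out+=6
    H0 returns 0
    H1 returns (0, ())
    H2 returns [5, 6, (0, ())]
    H3 returns [[5, 6, (0, ())]]
  branch[1] choose=6:
    emit(6) @ H2 ⇒ out+=6
    emit(6) @ H2 ⇒ out+=6
    H0 returns 0
    H1 returns (0, ())
    H2 returns [6, 6, (0, ())]
    H3 returns [[6, 6, (0, ())]]
= [[5, 6, (0, ())], [6, 6, (0, ())]]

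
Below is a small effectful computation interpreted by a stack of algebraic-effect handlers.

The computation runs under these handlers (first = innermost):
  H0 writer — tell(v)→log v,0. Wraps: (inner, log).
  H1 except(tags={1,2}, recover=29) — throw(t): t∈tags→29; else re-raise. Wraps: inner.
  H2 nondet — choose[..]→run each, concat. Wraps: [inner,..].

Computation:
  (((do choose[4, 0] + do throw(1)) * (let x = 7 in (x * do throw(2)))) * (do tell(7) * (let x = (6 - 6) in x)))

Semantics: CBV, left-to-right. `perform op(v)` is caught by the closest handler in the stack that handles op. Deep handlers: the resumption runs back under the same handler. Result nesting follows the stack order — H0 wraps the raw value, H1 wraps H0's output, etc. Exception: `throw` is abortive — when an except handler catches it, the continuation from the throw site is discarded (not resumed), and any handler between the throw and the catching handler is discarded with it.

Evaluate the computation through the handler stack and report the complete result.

Evaluation trace:
choose[4, 0] @ H2
  branch[0] choose=4:
    throw(1) @ H1 caught ⇒ 29
    H2 returns [29]
  branch[1] choose=0:
    throw(1) @ H1 caught ⇒ 29
    H2 returns [29]
= [29, 29]

Answer: [29, 29]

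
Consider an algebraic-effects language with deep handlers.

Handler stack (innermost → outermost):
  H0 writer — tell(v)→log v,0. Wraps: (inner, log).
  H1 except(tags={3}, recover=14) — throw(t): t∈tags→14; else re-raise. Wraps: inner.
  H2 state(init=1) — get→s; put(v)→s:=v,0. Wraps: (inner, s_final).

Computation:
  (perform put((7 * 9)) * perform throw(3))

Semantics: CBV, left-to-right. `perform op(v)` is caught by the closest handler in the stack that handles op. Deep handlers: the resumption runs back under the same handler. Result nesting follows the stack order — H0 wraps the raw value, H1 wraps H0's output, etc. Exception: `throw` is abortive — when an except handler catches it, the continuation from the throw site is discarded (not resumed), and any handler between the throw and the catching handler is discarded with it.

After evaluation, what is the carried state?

Evaluation trace:
put(63) @ H2 ⇒ s:=63
throw(3) @ H1 caught ⇒ 14
H2 returns (14, 63)
= (14, 63)

Answer: 63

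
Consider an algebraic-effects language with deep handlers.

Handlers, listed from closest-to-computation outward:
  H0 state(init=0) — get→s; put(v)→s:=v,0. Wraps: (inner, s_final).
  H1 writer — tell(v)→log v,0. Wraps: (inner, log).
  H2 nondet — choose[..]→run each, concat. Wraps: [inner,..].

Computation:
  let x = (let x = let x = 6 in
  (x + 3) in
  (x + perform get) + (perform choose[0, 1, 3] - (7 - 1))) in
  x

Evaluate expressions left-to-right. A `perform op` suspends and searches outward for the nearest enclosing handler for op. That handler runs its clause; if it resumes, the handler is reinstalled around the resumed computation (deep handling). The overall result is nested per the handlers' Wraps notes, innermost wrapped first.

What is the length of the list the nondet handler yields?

Evaluation trace:
get @ H0 ⇒ 0
choose[0, 1, 3] @ H2
  branch[0] choose=0:
    H0 returns (3, 0)
    H1 returns ((3, 0), ())
    H2 returns [((3, 0), ())]
  branch[1] choose=1:
    H0 returns (4, 0)
    H1 returns ((4, 0), ())
    H2 returns [((4, 0), ())]
  branch[2] choose=3:
    H0 returns (6, 0)
    H1 returns ((6, 0), ())
    H2 returns [((6, 0), ())]
= [((3, 0), ()), ((4, 0), ()), ((6, 0), ())]

Answer: 3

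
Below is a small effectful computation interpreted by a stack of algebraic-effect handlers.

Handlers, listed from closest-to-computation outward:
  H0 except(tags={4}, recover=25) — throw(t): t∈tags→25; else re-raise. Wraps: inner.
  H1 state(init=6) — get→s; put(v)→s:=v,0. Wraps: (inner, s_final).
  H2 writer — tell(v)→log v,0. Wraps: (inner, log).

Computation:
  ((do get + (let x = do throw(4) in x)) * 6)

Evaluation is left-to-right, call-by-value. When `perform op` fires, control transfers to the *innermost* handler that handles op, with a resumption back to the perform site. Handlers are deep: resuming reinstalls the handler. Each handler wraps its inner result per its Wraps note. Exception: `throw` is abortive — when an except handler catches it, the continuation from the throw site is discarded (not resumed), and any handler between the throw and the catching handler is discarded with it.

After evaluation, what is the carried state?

Answer: 6

Evaluation trace:
get @ H1 ⇒ 6
throw(4) @ H0 caught ⇒ 25
H1 returns (25, 6)
H2 returns ((25, 6), ())
= ((25, 6), ())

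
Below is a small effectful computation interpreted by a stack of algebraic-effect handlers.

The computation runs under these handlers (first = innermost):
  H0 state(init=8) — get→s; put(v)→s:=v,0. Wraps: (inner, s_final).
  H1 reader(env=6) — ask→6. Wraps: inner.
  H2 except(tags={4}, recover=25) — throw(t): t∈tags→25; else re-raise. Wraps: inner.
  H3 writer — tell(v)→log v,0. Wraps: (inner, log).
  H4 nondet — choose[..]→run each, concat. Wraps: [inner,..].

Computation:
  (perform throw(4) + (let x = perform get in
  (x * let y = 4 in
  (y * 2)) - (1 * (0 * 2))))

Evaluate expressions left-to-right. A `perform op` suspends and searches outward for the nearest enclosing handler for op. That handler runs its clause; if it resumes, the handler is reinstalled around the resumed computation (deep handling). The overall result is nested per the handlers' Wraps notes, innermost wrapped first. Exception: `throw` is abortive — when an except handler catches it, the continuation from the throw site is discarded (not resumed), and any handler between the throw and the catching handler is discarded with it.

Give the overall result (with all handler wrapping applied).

Answer: [(25, ())]

Evaluation trace:
throw(4) @ H2 caught ⇒ 25
H3 returns (25, ())
H4 returns [(25, ())]
= [(25, ())]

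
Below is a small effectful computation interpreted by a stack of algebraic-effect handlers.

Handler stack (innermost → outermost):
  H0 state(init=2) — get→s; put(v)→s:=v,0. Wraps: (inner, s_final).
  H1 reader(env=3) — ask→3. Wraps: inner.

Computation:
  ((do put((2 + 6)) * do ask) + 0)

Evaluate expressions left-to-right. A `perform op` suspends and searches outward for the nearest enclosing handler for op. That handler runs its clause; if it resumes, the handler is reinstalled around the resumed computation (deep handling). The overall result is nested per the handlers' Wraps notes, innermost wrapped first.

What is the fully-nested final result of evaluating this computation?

Working:
put(8) @ H0 ⇒ s:=8
ask @ H1 ⇒ 3
H0 returns (0, 8)
H1 returns (0, 8)
= (0, 8)

Answer: (0, 8)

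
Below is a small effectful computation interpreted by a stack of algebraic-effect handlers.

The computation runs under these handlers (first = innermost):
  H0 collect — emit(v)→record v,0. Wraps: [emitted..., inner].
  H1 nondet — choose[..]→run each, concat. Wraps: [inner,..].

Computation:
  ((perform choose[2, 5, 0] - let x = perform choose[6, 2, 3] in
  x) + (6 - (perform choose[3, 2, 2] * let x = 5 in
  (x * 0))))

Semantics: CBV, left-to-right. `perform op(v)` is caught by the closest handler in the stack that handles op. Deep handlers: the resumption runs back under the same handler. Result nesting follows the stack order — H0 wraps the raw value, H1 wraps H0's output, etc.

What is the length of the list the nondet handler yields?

Working:
choose[2, 5, 0] @ H1
  branch[0] choose=2:
    choose[6, 2, 3] @ H1
      branch[0] choose=6:
        choose[3, 2, 2] @ H1
          branch[0] choose=3:
            H0 returns [2]
            H1 returns [[2]]
          branch[1] choose=2:
            H0 returns [2]
            H1 returns [[2]]
          branch[2] choose=2:
            H0 returns [2]
            H1 returns [[2]]
      branch[1] choose=2:
        choose[3, 2, 2] @ H1
          branch[0] choose=3:
            H0 returns [6]
            H1 returns [[6]]
          branch[1] choose=2:
            H0 returns [6]
            H1 returns [[6]]
          branch[2] choose=2:
            H0 returns [6]
            H1 returns [[6]]
      branch[2] choose=3:
        choose[3, 2, 2] @ H1
          branch[0] choose=3:
            H0 returns [5]
            H1 returns [[5]]
          branch[1] choose=2:
            H0 returns [5]
            H1 returns [[5]]
          branch[2] choose=2:
            H0 returns [5]
            H1 returns [[5]]
  branch[1] choose=5:
    choose[6, 2, 3] @ H1
      branch[0] choose=6:
        choose[3, 2, 2] @ H1
          branch[0] choose=3:
            H0 returns [5]
            H1 returns [[5]]
          branch[1] choose=2:
            H0 returns [5]
            H1 returns [[5]]
          branch[2] choose=2:
            H0 returns [5]
            H1 returns [[5]]
      branch[1] choose=2:
        choose[3, 2, 2] @ H1
          branch[0] choose=3:
            H0 returns [9]
            H1 returns [[9]]
          branch[1] choose=2:
            H0 returns [9]
            H1 returns [[9]]
          branch[2] choose=2:
            H0 returns [9]
            H1 returns [[9]]
      branch[2] choose=3:
        choose[3, 2, 2] @ H1
          branch[0] choose=3:
            H0 returns [8]
            H1 returns [[8]]
          branch[1] choose=2:
            H0 returns [8]
            H1 returns [[8]]
          branch[2] choose=2:
            H0 returns [8]
            H1 returns [[8]]
  branch[2] choose=0:
    choose[6, 2, 3] @ H1
      branch[0] choose=6:
        choose[3, 2, 2] @ H1
          branch[0] choose=3:
            H0 returns [0]
            H1 returns [[0]]
          branch[1] choose=2:
            H0 returns [0]
            H1 returns [[0]]
          branch[2] choose=2:
            H0 returns [0]
            H1 returns [[0]]
      branch[1] choose=2:
        choose[3, 2, 2] @ H1
          branch[0] choose=3:
            H0 returns [4]
            H1 returns [[4]]
          branch[1] choose=2:
            H0 returns [4]
            H1 returns [[4]]
          branch[2] choose=2:
            H0 returns [4]
            H1 returns [[4]]
      branch[2] choose=3:
        choose[3, 2, 2] @ H1
          branch[0] choose=3:
            H0 returns [3]
            H1 returns [[3]]
          branch[1] choose=2:
            H0 returns [3]
            H1 returns [[3]]
          branch[2] choose=2:
            H0 returns [3]
            H1 returns [[3]]
= [[2], [2], [2], [6], [6], [6], [5], [5], [5], [5], [5], [5], [9], [9], [9], [8], [8], [8], [0], [0], [0], [4], [4], [4], [3], [3], [3]]

Answer: 27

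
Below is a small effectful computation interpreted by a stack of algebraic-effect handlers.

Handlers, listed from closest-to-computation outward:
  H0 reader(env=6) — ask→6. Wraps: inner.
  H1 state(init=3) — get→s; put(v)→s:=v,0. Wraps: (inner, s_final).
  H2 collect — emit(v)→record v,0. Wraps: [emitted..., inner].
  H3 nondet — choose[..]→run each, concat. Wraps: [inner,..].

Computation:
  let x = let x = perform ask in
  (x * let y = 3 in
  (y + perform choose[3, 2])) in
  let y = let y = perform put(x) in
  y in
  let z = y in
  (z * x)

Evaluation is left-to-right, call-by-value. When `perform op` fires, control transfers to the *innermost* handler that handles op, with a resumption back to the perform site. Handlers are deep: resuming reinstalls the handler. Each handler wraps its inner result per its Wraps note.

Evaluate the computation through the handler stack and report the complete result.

Answer: [[(0, 36)], [(0, 30)]]

Evaluation trace:
ask @ H0 ⇒ 6
choose[3, 2] @ H3
  branch[0] choose=3:
    put(36) @ H1 ⇒ s:=36
    H0 returns 0
    H1 returns (0, 36)
    H2 returns [(0, 36)]
    H3 returns [[(0, 36)]]
  branch[1] choose=2:
    put(30) @ H1 ⇒ s:=30
    H0 returns 0
    H1 returns (0, 30)
    H2 returns [(0, 30)]
    H3 returns [[(0, 30)]]
= [[(0, 36)], [(0, 30)]]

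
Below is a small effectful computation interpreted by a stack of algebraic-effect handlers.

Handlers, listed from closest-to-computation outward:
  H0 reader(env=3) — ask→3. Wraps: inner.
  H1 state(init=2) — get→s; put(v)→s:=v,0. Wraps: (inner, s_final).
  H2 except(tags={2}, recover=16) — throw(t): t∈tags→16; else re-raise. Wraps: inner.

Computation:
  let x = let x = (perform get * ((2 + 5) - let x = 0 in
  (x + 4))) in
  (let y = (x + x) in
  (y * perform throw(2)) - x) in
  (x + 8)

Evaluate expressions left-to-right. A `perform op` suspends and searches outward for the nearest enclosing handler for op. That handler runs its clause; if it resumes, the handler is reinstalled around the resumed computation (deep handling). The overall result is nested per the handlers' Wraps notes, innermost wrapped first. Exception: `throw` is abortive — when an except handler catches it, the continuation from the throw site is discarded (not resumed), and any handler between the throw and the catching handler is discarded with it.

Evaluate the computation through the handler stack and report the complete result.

Step-by-step:
get @ H1 ⇒ 2
throw(2) @ H2 caught ⇒ 16
= 16

Answer: 16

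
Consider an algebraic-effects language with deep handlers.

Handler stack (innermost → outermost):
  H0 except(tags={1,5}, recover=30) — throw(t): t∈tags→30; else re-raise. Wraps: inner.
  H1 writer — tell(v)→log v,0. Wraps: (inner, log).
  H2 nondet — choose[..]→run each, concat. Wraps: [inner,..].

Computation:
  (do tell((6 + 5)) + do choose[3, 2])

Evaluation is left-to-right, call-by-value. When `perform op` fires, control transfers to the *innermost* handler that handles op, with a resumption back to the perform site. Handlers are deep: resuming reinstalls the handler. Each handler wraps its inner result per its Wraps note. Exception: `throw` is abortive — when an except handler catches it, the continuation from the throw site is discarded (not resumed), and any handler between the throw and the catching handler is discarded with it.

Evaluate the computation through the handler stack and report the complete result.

Evaluation trace:
tell(11) @ H1 ⇒ log+=11
choose[3, 2] @ H2
  branch[0] choose=3:
    H0 returns 3
    H1 returns (3, (11))
    H2 returns [(3, (11))]
  branch[1] choose=2:
    H0 returns 2
    H1 returns (2, (11))
    H2 returns [(2, (11))]
= [(3, (11)), (2, (11))]

Answer: [(3, (11)), (2, (11))]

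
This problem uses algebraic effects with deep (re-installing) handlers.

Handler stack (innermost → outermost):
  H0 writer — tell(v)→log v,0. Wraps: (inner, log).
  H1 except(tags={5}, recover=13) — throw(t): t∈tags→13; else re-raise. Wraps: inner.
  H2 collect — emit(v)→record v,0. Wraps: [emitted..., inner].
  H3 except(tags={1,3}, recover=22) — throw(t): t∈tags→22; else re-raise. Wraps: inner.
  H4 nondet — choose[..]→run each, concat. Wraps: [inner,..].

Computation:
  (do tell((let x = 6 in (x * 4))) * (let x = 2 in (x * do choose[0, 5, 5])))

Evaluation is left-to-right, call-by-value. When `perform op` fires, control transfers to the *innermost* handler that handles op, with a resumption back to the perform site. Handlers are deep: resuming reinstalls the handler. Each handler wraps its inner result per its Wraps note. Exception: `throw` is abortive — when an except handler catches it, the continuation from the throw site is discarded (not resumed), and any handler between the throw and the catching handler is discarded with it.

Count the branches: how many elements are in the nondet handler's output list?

Answer: 3

Evaluation trace:
tell(24) @ H0 ⇒ log+=24
choose[0, 5, 5] @ H4
  branch[0] choose=0:
    H0 returns (0, (24))
    H1 returns (0, (24))
    H2 returns [(0, (24))]
    H3 returns [(0, (24))]
    H4 returns [[(0, (24))]]
  branch[1] choose=5:
    H0 returns (0, (24))
    H1 returns (0, (24))
    H2 returns [(0, (24))]
    H3 returns [(0, (24))]
    H4 returns [[(0, (24))]]
  branch[2] choose=5:
    H0 returns (0, (24))
    H1 returns (0, (24))
    H2 returns [(0, (24))]
    H3 returns [(0, (24))]
    H4 returns [[(0, (24))]]
= [[(0, (24))], [(0, (24))], [(0, (24))]]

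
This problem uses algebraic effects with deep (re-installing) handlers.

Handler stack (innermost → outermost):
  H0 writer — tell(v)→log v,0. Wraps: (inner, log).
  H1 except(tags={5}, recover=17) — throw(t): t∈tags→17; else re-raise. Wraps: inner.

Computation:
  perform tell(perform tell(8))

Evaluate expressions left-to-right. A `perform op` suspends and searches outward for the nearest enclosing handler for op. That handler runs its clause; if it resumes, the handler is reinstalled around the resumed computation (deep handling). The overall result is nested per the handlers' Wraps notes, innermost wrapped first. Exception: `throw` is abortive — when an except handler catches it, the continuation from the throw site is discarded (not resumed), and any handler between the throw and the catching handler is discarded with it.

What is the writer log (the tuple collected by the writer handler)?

Answer: (8, 0)

Evaluation trace:
tell(8) @ H0 ⇒ log+=8
tell(0) @ H0 ⇒ log+=0
H0 returns (0, (8, 0))
H1 returns (0, (8, 0))
= (0, (8, 0))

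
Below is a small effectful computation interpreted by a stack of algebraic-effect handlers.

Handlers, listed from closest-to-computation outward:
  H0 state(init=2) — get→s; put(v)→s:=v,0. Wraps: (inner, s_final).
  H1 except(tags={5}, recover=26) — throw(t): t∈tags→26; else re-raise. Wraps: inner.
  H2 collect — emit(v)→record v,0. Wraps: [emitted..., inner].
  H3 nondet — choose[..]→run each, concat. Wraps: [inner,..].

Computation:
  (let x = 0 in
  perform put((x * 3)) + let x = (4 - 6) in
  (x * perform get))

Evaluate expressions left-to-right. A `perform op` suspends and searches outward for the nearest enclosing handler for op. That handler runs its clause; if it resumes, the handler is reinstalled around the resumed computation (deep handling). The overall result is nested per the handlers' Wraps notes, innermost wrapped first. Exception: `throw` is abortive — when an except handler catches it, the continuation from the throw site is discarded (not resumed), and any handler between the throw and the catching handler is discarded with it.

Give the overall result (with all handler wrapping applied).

Evaluation trace:
put(0) @ H0 ⇒ s:=0
get @ H0 ⇒ 0
H0 returns (0, 0)
H1 returns (0, 0)
H2 returns [(0, 0)]
H3 returns [[(0, 0)]]
= [[(0, 0)]]

Answer: [[(0, 0)]]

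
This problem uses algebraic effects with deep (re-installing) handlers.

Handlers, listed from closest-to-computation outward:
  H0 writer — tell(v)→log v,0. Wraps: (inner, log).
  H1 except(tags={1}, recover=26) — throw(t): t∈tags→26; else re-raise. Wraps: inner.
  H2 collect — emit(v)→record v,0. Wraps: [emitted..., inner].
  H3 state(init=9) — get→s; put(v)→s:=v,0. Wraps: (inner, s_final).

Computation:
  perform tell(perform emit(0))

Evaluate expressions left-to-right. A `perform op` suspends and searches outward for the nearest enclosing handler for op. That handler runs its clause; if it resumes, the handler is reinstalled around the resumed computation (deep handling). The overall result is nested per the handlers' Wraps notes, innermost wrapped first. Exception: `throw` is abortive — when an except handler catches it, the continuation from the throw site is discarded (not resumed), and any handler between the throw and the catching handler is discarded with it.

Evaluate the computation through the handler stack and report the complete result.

Answer: ([0, (0, (0))], 9)

Working:
emit(0) @ H2 ⇒ out+=0
tell(0) @ H0 ⇒ log+=0
H0 returns (0, (0))
H1 returns (0, (0))
H2 returns [0, (0, (0))]
H3 returns ([0, (0, (0))], 9)
= ([0, (0, (0))], 9)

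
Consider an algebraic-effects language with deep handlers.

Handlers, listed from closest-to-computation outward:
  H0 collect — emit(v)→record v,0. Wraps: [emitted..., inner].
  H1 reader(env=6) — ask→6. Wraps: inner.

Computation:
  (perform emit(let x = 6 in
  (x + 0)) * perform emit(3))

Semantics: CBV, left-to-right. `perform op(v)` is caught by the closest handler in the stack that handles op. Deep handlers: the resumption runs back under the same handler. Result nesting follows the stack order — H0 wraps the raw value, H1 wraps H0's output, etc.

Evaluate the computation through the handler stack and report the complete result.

Answer: [6, 3, 0]

Working:
emit(6) @ H0 ⇒ out+=6
emit(3) @ H0 ⇒ out+=3
H0 returns [6, 3, 0]
H1 returns [6, 3, 0]
= [6, 3, 0]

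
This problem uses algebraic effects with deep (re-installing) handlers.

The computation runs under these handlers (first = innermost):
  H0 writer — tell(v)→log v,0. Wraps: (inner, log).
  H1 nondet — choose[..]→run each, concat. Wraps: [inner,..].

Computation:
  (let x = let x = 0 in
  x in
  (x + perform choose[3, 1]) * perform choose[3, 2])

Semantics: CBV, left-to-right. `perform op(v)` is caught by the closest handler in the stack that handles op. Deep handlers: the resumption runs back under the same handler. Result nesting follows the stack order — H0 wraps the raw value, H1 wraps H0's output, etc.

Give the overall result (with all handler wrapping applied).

Evaluation trace:
choose[3, 1] @ H1
  branch[0] choose=3:
    choose[3, 2] @ H1
      branch[0] choose=3:
        H0 returns (9, ())
        H1 returns [(9, ())]
      branch[1] choose=2:
        H0 returns (6, ())
        H1 returns [(6, ())]
  branch[1] choose=1:
    choose[3, 2] @ H1
      branch[0] choose=3:
        H0 returns (3, ())
        H1 returns [(3, ())]
      branch[1] choose=2:
        H0 returns (2, ())
        H1 returns [(2, ())]
= [(9, ()), (6, ()), (3, ()), (2, ())]

Answer: [(9, ()), (6, ()), (3, ()), (2, ())]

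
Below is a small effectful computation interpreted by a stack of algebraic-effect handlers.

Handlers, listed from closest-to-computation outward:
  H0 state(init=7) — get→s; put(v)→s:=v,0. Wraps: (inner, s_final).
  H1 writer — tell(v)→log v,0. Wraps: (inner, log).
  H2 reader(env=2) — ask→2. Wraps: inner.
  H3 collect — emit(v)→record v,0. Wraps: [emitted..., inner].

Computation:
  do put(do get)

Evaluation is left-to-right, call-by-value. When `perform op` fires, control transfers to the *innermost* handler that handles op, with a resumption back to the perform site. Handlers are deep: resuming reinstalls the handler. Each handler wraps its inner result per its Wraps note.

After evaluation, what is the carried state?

Answer: 7

Evaluation trace:
get @ H0 ⇒ 7
put(7) @ H0 ⇒ s:=7
H0 returns (0, 7)
H1 returns ((0, 7), ())
H2 returns ((0, 7), ())
H3 returns [((0, 7), ())]
= [((0, 7), ())]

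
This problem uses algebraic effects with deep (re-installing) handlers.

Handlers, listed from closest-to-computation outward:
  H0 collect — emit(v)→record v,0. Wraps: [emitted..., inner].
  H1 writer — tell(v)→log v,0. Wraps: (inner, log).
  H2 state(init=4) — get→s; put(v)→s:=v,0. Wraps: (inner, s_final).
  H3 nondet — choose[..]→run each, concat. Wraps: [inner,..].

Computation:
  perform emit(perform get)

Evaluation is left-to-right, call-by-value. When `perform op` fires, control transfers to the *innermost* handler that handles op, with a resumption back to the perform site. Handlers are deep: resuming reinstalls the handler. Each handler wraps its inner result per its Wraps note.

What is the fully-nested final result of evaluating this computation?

Step-by-step:
get @ H2 ⇒ 4
emit(4) @ H0 ⇒ out+=4
H0 returns [4, 0]
H1 returns ([4, 0], ())
H2 returns (([4, 0], ()), 4)
H3 returns [(([4, 0], ()), 4)]
= [(([4, 0], ()), 4)]

Answer: [(([4, 0], ()), 4)]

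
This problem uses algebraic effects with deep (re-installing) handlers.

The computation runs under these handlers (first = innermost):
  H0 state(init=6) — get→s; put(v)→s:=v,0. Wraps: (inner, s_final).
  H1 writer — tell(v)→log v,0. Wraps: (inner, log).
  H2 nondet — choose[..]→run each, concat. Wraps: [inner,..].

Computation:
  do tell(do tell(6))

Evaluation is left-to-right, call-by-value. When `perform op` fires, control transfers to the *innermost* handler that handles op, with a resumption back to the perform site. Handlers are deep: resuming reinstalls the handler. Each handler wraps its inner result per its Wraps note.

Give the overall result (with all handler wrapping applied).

Working:
tell(6) @ H1 ⇒ log+=6
tell(0) @ H1 ⇒ log+=0
H0 returns (0, 6)
H1 returns ((0, 6), (6, 0))
H2 returns [((0, 6), (6, 0))]
= [((0, 6), (6, 0))]

Answer: [((0, 6), (6, 0))]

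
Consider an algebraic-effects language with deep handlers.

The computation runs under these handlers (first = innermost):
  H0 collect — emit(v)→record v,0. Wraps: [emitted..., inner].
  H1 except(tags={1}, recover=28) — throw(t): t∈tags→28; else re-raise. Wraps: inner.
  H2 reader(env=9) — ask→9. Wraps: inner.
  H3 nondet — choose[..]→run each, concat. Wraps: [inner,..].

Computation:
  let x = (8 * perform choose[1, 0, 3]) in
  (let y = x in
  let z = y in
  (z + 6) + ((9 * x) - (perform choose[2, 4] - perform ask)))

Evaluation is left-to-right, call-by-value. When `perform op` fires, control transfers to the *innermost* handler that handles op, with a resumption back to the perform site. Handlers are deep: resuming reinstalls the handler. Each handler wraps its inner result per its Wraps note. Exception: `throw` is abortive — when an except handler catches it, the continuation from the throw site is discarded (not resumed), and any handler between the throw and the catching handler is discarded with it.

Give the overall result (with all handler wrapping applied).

Evaluation trace:
choose[1, 0, 3] @ H3
  branch[0] choose=1:
    choose[2, 4] @ H3
      branch[0] choose=2:
        ask @ H2 ⇒ 9
        H0 returns [93]
        H1 returns [93]
        H2 returns [93]
        H3 returns [[93]]
      branch[1] choose=4:
        ask @ H2 ⇒ 9
        H0 returns [91]
        H1 returns [91]
        H2 returns [91]
        H3 returns [[91]]
  branch[1] choose=0:
    choose[2, 4] @ H3
      branch[0] choose=2:
        ask @ H2 ⇒ 9
        H0 returns [13]
        H1 returns [13]
        H2 returns [13]
        H3 returns [[13]]
      branch[1] choose=4:
        ask @ H2 ⇒ 9
        H0 returns [11]
        H1 returns [11]
        H2 returns [11]
        H3 returns [[11]]
  branch[2] choose=3:
    choose[2, 4] @ H3
      branch[0] choose=2:
        ask @ H2 ⇒ 9
        H0 returns [253]
        H1 returns [253]
        H2 returns [253]
        H3 returns [[253]]
      branch[1] choose=4:
        ask @ H2 ⇒ 9
        H0 returns [251]
        H1 returns [251]
        H2 returns [251]
        H3 returns [[251]]
= [[93], [91], [13], [11], [253], [251]]

Answer: [[93], [91], [13], [11], [253], [251]]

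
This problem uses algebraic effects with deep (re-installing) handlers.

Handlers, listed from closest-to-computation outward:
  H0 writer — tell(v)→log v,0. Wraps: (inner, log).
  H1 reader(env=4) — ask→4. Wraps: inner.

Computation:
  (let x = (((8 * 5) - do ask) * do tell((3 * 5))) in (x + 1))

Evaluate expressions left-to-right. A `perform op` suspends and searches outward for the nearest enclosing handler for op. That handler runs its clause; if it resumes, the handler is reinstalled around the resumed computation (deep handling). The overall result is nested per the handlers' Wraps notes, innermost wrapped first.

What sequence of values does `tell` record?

Step-by-step:
ask @ H1 ⇒ 4
tell(15) @ H0 ⇒ log+=15
H0 returns (1, (15))
H1 returns (1, (15))
= (1, (15))

Answer: (15)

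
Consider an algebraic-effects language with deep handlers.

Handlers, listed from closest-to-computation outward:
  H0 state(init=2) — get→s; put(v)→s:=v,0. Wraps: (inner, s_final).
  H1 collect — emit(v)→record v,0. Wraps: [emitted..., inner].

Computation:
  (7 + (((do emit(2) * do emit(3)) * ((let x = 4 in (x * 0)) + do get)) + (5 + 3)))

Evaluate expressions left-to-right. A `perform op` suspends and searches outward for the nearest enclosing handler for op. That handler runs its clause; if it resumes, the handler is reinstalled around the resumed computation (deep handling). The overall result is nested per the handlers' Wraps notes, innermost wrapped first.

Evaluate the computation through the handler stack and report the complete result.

Step-by-step:
emit(2) @ H1 ⇒ out+=2
emit(3) @ H1 ⇒ out+=3
get @ H0 ⇒ 2
H0 returns (15, 2)
H1 returns [2, 3, (15, 2)]
= [2, 3, (15, 2)]

Answer: [2, 3, (15, 2)]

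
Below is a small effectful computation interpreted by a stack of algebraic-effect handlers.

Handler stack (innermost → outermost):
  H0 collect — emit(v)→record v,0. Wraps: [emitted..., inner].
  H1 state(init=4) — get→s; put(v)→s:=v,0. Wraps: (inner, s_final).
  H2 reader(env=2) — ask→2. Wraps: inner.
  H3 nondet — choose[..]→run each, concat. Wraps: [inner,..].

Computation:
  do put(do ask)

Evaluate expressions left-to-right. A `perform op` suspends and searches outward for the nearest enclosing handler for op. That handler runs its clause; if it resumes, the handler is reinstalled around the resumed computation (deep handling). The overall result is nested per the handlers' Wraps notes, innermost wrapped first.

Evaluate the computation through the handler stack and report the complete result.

Step-by-step:
ask @ H2 ⇒ 2
put(2) @ H1 ⇒ s:=2
H0 returns [0]
H1 returns ([0], 2)
H2 returns ([0], 2)
H3 returns [([0], 2)]
= [([0], 2)]

Answer: [([0], 2)]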